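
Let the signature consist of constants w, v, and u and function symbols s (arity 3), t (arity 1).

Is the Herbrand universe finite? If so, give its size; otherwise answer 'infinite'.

The signature has at least one function symbol (s, arity 3) and at least one constant (w).
Iterating s gives infinitely many distinct ground terms: w, s(w, w, w), s(s(w, w, w), s(w, w, w), s(w, w, w)), ...
So the Herbrand universe is infinite.

infinite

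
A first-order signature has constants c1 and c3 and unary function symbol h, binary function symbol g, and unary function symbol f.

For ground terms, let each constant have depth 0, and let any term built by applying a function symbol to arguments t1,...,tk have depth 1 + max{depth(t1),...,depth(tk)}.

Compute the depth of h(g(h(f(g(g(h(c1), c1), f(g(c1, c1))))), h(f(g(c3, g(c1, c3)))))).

7

depth(h(c1)) = 1 + depth(c1) = 1 + 0 = 1
depth(g(h(c1), c1)) = 1 + max(1, 0) = 2
depth(g(c1, c1)) = 1 + max(0, 0) = 1
depth(f(g(c1, c1))) = 1 + depth(g(c1, c1)) = 1 + 1 = 2
depth(g(g(h(c1), c1), f(g(c1, c1)))) = 1 + max(2, 2) = 3
depth(f(g(g(h(c1), c1), f(g(c1, c1))))) = 1 + depth(g(g(h(c1), c1), f(g(c1, c1)))) = 1 + 3 = 4
depth(h(f(g(g(h(c1), c1), f(g(c1, c1)))))) = 1 + depth(f(g(g(h(c1), c1), f(g(c1, c1))))) = 1 + 4 = 5
depth(g(c1, c3)) = 1 + max(0, 0) = 1
depth(g(c3, g(c1, c3))) = 1 + max(0, 1) = 2
depth(f(g(c3, g(c1, c3)))) = 1 + depth(g(c3, g(c1, c3))) = 1 + 2 = 3
depth(h(f(g(c3, g(c1, c3))))) = 1 + depth(f(g(c3, g(c1, c3)))) = 1 + 3 = 4
depth(g(h(f(g(g(h(c1), c1), f(g(c1, c1))))), h(f(g(c3, g(c1, c3)))))) = 1 + max(5, 4) = 6
depth(h(g(h(f(g(g(h(c1), c1), f(g(c1, c1))))), h(f(g(c3, g(c1, c3))))))) = 1 + depth(g(h(f(g(g(h(c1), c1), f(g(c1, c1))))), h(f(g(c3, g(c1, c3)))))) = 1 + 6 = 7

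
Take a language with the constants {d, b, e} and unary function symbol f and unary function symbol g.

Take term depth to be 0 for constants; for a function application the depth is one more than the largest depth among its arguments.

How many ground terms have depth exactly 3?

Let N_k = |{terms of depth ≤ k}|. Then N_0 = 3 and N_k = 3 + N_{k-1} + N_{k-1} for k ≥ 1 (one summand per function symbol, arity giving the exponent).
N_0 = 3
N_1 = 3 + 3 + 3 = 9
N_2 = 3 + 9 + 9 = 21
N_3 = 3 + 21 + 21 = 45
Terms of depth exactly 3: N_3 − N_2 = 45 − 21 = 24.

24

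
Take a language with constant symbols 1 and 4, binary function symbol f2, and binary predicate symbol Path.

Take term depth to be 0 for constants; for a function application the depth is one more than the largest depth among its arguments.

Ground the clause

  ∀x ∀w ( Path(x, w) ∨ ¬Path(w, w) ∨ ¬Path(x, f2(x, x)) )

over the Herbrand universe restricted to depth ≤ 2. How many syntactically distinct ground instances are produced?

1444

Ground terms of depth ≤ 2:
  Count level by level. With function symbols f2/2, the terms of depth ≤ k are the 2 constants together with each function applied to depth-≤(k−1) tuples, so N_k = 2 + N_{k-1}^2.
  N_0 = 2
  N_1 = 2 + 2^2 = 6
  N_2 = 2 + 6^2 = 38
So there are 38 ground terms available for substitution.
There are 2 variables to instantiate (x, w), each occurring in at least one literal, so different choices give different ground instances.
Number of ground instances = 38^2 = 1444.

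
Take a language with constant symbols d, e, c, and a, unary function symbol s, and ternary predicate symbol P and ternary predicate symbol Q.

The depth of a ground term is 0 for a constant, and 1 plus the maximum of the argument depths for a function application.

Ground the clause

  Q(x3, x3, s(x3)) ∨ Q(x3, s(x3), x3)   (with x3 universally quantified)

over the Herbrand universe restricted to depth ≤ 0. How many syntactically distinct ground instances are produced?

Ground terms of depth ≤ 0:
  Let N_k count ground terms of depth at most k. Each non-constant term of depth ≤ k is some function symbol applied to depth-≤(k−1) arguments, giving N_k = 4 + N_{k-1}.
  N_0 = 4
  Explicitly: d, e, c, a.
So there are 4 ground terms available for substitution.
The body mentions the single quantified variable x3; since ground terms form a free algebra, no two substitutions collapse to the same formula.
Number of ground instances = 4.

4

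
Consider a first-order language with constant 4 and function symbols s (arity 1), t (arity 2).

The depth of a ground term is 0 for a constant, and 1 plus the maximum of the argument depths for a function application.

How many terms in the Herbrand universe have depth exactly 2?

Count level by level. With function symbols s/1, t/2, the terms of depth ≤ k are the 1 constant together with each function applied to depth-≤(k−1) tuples, so N_k = 1 + N_{k-1} + N_{k-1}^2.
N_0 = 1
N_1 = 1 + 1 + 1^2 = 3
N_2 = 1 + 3 + 3^2 = 13
Terms of depth exactly 2: N_2 − N_1 = 13 − 3 = 10.

10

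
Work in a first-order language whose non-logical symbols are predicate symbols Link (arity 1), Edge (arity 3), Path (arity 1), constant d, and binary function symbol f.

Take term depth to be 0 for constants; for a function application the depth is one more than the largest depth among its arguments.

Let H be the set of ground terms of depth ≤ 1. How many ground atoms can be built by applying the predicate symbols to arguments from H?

12

First count ground terms of depth ≤ 1.
Let N_k count ground terms of depth at most k. Each non-constant term of depth ≤ k is some function symbol applied to depth-≤(k−1) arguments, giving N_k = 1 + N_{k-1}^2.
N_0 = 1
N_1 = 1 + 1^2 = 2
Explicitly: d, f(d, d).
So |H| = 2.
Each predicate of arity r yields |H|^r ground atoms (one per choice of an r-tuple from H):
  Link: 2;  Edge: 2^3 = 8;  Path: 2
Total ground atoms: 2 + 8 + 2 = 12.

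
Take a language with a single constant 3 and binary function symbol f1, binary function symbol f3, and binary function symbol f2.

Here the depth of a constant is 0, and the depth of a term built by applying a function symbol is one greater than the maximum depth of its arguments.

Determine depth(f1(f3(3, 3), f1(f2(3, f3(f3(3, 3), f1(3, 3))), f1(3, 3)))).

5

depth(f3(3, 3)) = 1 + max(0, 0) = 1
depth(f1(3, 3)) = 1 + max(0, 0) = 1
depth(f3(f3(3, 3), f1(3, 3))) = 1 + max(1, 1) = 2
depth(f2(3, f3(f3(3, 3), f1(3, 3)))) = 1 + max(0, 2) = 3
depth(f1(f2(3, f3(f3(3, 3), f1(3, 3))), f1(3, 3))) = 1 + max(3, 1) = 4
depth(f1(f3(3, 3), f1(f2(3, f3(f3(3, 3), f1(3, 3))), f1(3, 3)))) = 1 + max(1, 4) = 5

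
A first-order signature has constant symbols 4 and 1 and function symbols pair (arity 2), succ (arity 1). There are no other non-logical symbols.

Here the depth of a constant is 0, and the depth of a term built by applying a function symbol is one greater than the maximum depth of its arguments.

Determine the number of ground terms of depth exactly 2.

Write N_k for the number of ground terms of depth ≤ k. A term of depth ≤ k is either a constant or a function symbol applied to arguments of depth ≤ k−1, so N_k = 2 + N_{k-1}^2 + N_{k-1}.
N_0 = 2
N_1 = 2 + 2^2 + 2 = 8
N_2 = 2 + 8^2 + 8 = 74
Terms of depth exactly 2: N_2 − N_1 = 74 − 8 = 66.

66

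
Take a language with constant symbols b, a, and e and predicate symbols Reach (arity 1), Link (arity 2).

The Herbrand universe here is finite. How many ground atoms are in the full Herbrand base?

With no function symbols, the Herbrand universe is just the 3 constants.
Ground atoms per predicate: Reach: 3, Link: 3^2 = 9.
Herbrand base size = 3 + 9 = 12.

12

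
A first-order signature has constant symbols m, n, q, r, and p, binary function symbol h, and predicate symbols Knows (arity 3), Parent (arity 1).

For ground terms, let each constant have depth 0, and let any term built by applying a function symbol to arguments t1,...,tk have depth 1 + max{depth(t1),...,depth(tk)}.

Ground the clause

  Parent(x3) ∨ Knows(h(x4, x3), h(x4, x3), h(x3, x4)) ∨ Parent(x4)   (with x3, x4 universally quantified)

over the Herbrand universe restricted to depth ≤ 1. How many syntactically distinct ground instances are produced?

900

Ground terms of depth ≤ 1:
  If N_k denotes the number of depth-≤k ground terms, the 5 constants give N_0 = 5, and each function symbol of arity r contributes N_{k-1}^r new terms at level k: N_k = 5 + N_{k-1}^2.
  N_0 = 5
  N_1 = 5 + 5^2 = 30
So there are 30 ground terms available for substitution.
There are 2 variables to instantiate (x3, x4), each occurring in at least one literal, so different choices give different ground instances.
Number of ground instances = 30^2 = 900.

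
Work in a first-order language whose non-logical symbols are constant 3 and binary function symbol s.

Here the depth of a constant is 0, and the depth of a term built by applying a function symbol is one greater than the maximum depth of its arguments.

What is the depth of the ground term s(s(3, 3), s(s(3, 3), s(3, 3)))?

depth(s(3, 3)) = 1 + max(0, 0) = 1
depth(s(s(3, 3), s(3, 3))) = 1 + max(1, 1) = 2
depth(s(s(3, 3), s(s(3, 3), s(3, 3)))) = 1 + max(1, 2) = 3

3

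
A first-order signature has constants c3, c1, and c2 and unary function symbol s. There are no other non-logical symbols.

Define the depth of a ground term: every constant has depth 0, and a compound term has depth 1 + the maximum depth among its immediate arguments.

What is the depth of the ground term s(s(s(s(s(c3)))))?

5

depth(s(c3)) = 1 + depth(c3) = 1 + 0 = 1
depth(s(s(c3))) = 1 + depth(s(c3)) = 1 + 1 = 2
depth(s(s(s(c3)))) = 1 + depth(s(s(c3))) = 1 + 2 = 3
depth(s(s(s(s(c3))))) = 1 + depth(s(s(s(c3)))) = 1 + 3 = 4
depth(s(s(s(s(s(c3)))))) = 1 + depth(s(s(s(s(c3))))) = 1 + 4 = 5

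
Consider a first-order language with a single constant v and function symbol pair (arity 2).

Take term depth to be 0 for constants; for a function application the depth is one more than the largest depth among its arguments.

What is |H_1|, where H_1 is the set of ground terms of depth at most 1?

2

Count level by level. With function symbols pair/2, the terms of depth ≤ k are the 1 constant together with each function applied to depth-≤(k−1) tuples, so N_k = 1 + N_{k-1}^2.
N_0 = 1
N_1 = 1 + 1^2 = 2
Explicitly: v, pair(v, v).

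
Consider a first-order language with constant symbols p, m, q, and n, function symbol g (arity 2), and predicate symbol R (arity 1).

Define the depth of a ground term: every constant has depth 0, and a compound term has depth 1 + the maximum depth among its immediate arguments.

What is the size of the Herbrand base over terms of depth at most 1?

20

First count ground terms of depth ≤ 1.
Let N_k count ground terms of depth at most k. Each non-constant term of depth ≤ k is some function symbol applied to depth-≤(k−1) arguments, giving N_k = 4 + N_{k-1}^2.
N_0 = 4
N_1 = 4 + 4^2 = 20
So |H| = 20.
Ground atoms are formed by filling each argument slot of a predicate with a term from H, so an r-ary predicate gives |H|^r atoms:
  R: 20
Total ground atoms: 20.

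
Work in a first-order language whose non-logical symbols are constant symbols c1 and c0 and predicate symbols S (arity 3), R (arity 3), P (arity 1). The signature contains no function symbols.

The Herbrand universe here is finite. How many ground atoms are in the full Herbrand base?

With no function symbols, the Herbrand universe is just the 2 constants.
Ground atoms per predicate: S: 2^3 = 8, R: 2^3 = 8, P: 2.
Herbrand base size = 8 + 8 + 2 = 18.

18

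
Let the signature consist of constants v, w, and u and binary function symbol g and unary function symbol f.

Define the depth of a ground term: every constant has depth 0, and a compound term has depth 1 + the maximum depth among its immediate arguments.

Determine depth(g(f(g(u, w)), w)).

3

depth(g(u, w)) = 1 + max(0, 0) = 1
depth(f(g(u, w))) = 1 + depth(g(u, w)) = 1 + 1 = 2
depth(g(f(g(u, w)), w)) = 1 + max(2, 0) = 3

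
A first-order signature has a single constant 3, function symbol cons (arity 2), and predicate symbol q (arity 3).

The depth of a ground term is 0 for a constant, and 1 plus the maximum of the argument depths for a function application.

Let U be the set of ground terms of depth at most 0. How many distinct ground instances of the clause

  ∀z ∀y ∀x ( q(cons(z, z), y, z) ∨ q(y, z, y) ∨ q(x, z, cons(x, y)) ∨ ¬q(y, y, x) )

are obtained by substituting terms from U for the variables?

1

Ground terms of depth ≤ 0:
  If N_k denotes the number of depth-≤k ground terms, the 1 constant gives N_0 = 1, and each function symbol of arity r contributes N_{k-1}^r new terms at level k: N_k = 1 + N_{k-1}^2.
  N_0 = 1
  Explicitly: 3.
So there is exactly 1 ground term available for substitution.
The clause has 3 distinct variables (z, y, x), each appearing in the body. In the free term algebra distinct substitutions yield syntactically distinct ground instances.
Number of ground instances = 1^3 = 1.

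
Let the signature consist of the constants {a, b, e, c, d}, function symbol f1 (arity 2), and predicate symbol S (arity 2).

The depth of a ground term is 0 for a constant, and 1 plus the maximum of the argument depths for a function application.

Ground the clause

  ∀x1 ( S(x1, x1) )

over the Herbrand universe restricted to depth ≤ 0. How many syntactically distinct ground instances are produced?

Ground terms of depth ≤ 0:
  Let N_k = |{terms of depth ≤ k}|. Then N_0 = 5 and N_k = 5 + N_{k-1}^2 for k ≥ 1 (one summand per function symbol, arity giving the exponent).
  N_0 = 5
So there are 5 ground terms available for substitution.
There is 1 variable to instantiate (x1),  occurring in at least one literal, so different choices give different ground instances.
Number of ground instances = 5.

5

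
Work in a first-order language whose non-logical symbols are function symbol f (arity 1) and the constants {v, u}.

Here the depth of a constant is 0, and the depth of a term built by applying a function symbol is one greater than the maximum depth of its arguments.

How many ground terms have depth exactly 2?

Write N_k for the number of ground terms of depth ≤ k. A term of depth ≤ k is either a constant or a function symbol applied to arguments of depth ≤ k−1, so N_k = 2 + N_{k-1}.
N_0 = 2
N_1 = 2 + 2 = 4
N_2 = 2 + 4 = 6
Terms of depth exactly 2: N_2 − N_1 = 6 − 4 = 2.

2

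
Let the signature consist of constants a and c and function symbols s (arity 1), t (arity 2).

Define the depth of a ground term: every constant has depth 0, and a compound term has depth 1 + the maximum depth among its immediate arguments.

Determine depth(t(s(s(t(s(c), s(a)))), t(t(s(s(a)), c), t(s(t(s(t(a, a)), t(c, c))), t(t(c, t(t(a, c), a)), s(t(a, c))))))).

depth(s(c)) = 1 + depth(c) = 1 + 0 = 1
depth(s(a)) = 1 + depth(a) = 1 + 0 = 1
depth(t(s(c), s(a))) = 1 + max(1, 1) = 2
depth(s(t(s(c), s(a)))) = 1 + depth(t(s(c), s(a))) = 1 + 2 = 3
depth(s(s(t(s(c), s(a))))) = 1 + depth(s(t(s(c), s(a)))) = 1 + 3 = 4
depth(s(s(a))) = 1 + depth(s(a)) = 1 + 1 = 2
depth(t(s(s(a)), c)) = 1 + max(2, 0) = 3
depth(t(a, a)) = 1 + max(0, 0) = 1
depth(s(t(a, a))) = 1 + depth(t(a, a)) = 1 + 1 = 2
depth(t(c, c)) = 1 + max(0, 0) = 1
depth(t(s(t(a, a)), t(c, c))) = 1 + max(2, 1) = 3
depth(s(t(s(t(a, a)), t(c, c)))) = 1 + depth(t(s(t(a, a)), t(c, c))) = 1 + 3 = 4
depth(t(a, c)) = 1 + max(0, 0) = 1
depth(t(t(a, c), a)) = 1 + max(1, 0) = 2
depth(t(c, t(t(a, c), a))) = 1 + max(0, 2) = 3
depth(s(t(a, c))) = 1 + depth(t(a, c)) = 1 + 1 = 2
depth(t(t(c, t(t(a, c), a)), s(t(a, c)))) = 1 + max(3, 2) = 4
depth(t(s(t(s(t(a, a)), t(c, c))), t(t(c, t(t(a, c), a)), s(t(a, c))))) = 1 + max(4, 4) = 5
depth(t(t(s(s(a)), c), t(s(t(s(t(a, a)), t(c, c))), t(t(c, t(t(a, c), a)), s(t(a, c)))))) = 1 + max(3, 5) = 6
depth(t(s(s(t(s(c), s(a)))), t(t(s(s(a)), c), t(s(t(s(t(a, a)), t(c, c))), t(t(c, t(t(a, c), a)), s(t(a, c))))))) = 1 + max(4, 6) = 7

7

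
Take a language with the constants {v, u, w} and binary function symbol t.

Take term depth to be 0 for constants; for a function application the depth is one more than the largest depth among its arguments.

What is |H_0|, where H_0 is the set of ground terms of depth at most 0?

3

If N_k denotes the number of depth-≤k ground terms, the 3 constants give N_0 = 3, and each function symbol of arity r contributes N_{k-1}^r new terms at level k: N_k = 3 + N_{k-1}^2.
N_0 = 3
Explicitly: v, u, w.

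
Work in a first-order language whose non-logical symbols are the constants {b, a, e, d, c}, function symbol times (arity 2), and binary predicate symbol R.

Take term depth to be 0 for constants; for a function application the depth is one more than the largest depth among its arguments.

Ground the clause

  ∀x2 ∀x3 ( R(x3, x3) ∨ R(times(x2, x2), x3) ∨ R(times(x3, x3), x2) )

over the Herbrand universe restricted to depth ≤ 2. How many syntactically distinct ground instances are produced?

819025

Ground terms of depth ≤ 2:
  If N_k denotes the number of depth-≤k ground terms, the 5 constants give N_0 = 5, and each function symbol of arity r contributes N_{k-1}^r new terms at level k: N_k = 5 + N_{k-1}^2.
  N_0 = 5
  N_1 = 5 + 5^2 = 30
  N_2 = 5 + 30^2 = 905
So there are 905 ground terms available for substitution.
There are 2 variables to instantiate (x2, x3), each occurring in at least one literal, so different choices give different ground instances.
Number of ground instances = 905^2 = 819025.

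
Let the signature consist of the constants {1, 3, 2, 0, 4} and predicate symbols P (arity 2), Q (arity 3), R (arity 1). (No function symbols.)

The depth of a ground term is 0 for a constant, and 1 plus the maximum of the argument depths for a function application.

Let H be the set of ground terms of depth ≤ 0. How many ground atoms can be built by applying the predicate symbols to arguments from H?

155

First count ground terms of depth ≤ 0.
With no function symbols every ground term is a constant, so there are exactly 5 ground terms at every depth bound.
N_0 = 5
Explicitly: 1, 3, 2, 0, 4.
So |H| = 5.
Ground atoms are formed by filling each argument slot of a predicate with a term from H, so an r-ary predicate gives |H|^r atoms:
  P: 5^2 = 25;  Q: 5^3 = 125;  R: 5
Total ground atoms: 25 + 125 + 5 = 155.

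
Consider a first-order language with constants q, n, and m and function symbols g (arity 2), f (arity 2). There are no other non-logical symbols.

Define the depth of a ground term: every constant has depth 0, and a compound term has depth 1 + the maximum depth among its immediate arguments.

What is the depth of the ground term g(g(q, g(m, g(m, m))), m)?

4

depth(g(m, m)) = 1 + max(0, 0) = 1
depth(g(m, g(m, m))) = 1 + max(0, 1) = 2
depth(g(q, g(m, g(m, m)))) = 1 + max(0, 2) = 3
depth(g(g(q, g(m, g(m, m))), m)) = 1 + max(3, 0) = 4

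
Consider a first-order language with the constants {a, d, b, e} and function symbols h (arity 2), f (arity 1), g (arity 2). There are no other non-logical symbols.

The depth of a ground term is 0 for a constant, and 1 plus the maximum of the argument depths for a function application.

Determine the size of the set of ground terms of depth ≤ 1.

40

If N_k denotes the number of depth-≤k ground terms, the 4 constants give N_0 = 4, and each function symbol of arity r contributes N_{k-1}^r new terms at level k: N_k = 4 + N_{k-1}^2 + N_{k-1} + N_{k-1}^2.
N_0 = 4
N_1 = 4 + 4^2 + 4 + 4^2 = 40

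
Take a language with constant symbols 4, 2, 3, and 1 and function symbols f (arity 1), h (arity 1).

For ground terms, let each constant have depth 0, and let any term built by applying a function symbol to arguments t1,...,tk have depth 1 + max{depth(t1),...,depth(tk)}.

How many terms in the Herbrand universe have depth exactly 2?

Let N_k = |{terms of depth ≤ k}|. Then N_0 = 4 and N_k = 4 + N_{k-1} + N_{k-1} for k ≥ 1 (one summand per function symbol, arity giving the exponent).
N_0 = 4
N_1 = 4 + 4 + 4 = 12
N_2 = 4 + 12 + 12 = 28
Terms of depth exactly 2: N_2 − N_1 = 28 − 12 = 16.

16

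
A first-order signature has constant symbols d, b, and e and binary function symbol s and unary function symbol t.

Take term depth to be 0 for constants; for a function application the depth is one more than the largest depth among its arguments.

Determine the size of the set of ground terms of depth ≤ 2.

If N_k denotes the number of depth-≤k ground terms, the 3 constants give N_0 = 3, and each function symbol of arity r contributes N_{k-1}^r new terms at level k: N_k = 3 + N_{k-1}^2 + N_{k-1}.
N_0 = 3
N_1 = 3 + 3^2 + 3 = 15
N_2 = 3 + 15^2 + 15 = 243

243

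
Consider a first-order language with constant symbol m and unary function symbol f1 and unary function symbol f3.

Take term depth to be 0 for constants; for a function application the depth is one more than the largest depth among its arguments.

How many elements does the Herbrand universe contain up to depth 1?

Write N_k for the number of ground terms of depth ≤ k. A term of depth ≤ k is either a constant or a function symbol applied to arguments of depth ≤ k−1, so N_k = 1 + N_{k-1} + N_{k-1}.
N_0 = 1
N_1 = 1 + 1 + 1 = 3
Explicitly: m, f1(m), f3(m).

3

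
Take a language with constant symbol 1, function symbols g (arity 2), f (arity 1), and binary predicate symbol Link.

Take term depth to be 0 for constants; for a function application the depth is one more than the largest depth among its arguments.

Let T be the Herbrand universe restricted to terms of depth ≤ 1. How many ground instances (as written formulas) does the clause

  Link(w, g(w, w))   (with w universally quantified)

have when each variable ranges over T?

Ground terms of depth ≤ 1:
  Let N_k count ground terms of depth at most k. Each non-constant term of depth ≤ k is some function symbol applied to depth-≤(k−1) arguments, giving N_k = 1 + N_{k-1}^2 + N_{k-1}.
  N_0 = 1
  N_1 = 1 + 1^2 + 1 = 3
  Explicitly: 1, g(1, 1), f(1).
So there are 3 ground terms available for substitution.
There is 1 variable to instantiate (w),  occurring in at least one literal, so different choices give different ground instances.
Number of ground instances = 3.

3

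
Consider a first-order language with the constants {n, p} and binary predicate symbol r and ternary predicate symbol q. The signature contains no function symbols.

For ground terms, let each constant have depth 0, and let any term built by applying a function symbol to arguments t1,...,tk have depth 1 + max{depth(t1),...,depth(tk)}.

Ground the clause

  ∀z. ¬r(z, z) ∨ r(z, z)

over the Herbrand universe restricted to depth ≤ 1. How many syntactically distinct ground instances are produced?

Ground terms of depth ≤ 1:
  With no function symbols every ground term is a constant, so there are exactly 2 ground terms at every depth bound.
  N_0 = 2
  N_1 = 2
  Explicitly: n, p.
So there are 2 ground terms available for substitution.
The body mentions the single quantified variable z; since ground terms form a free algebra, no two substitutions collapse to the same formula.
Number of ground instances = 2.

2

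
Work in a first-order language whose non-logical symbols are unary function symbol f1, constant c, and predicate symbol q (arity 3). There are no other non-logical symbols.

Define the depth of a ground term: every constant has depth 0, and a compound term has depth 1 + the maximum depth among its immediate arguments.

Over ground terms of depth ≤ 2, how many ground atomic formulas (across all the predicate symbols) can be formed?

27

First count ground terms of depth ≤ 2.
Let N_k = |{terms of depth ≤ k}|. Then N_0 = 1 and N_k = 1 + N_{k-1} for k ≥ 1 (one summand per function symbol, arity giving the exponent).
N_0 = 1
N_1 = 1 + 1 = 2
N_2 = 1 + 2 = 3
Explicitly: c, f1(c), f1(f1(c)).
So |H| = 3.
A ground atom is a predicate applied to a tuple of terms from H, so the count is the sum over predicates of |H|^arity:
  q: 3^3 = 27
Total ground atoms: 27.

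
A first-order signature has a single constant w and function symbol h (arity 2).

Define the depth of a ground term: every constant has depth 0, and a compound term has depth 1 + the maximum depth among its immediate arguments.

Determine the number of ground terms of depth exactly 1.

1

Count level by level. With function symbols h/2, the terms of depth ≤ k are the 1 constant together with each function applied to depth-≤(k−1) tuples, so N_k = 1 + N_{k-1}^2.
N_0 = 1
N_1 = 1 + 1^2 = 2
Terms of depth exactly 1: N_1 − N_0 = 2 − 1 = 1.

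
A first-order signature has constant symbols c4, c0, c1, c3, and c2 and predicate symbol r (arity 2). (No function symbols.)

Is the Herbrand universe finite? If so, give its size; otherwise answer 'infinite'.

5

There are no function symbols, so every ground term is one of the 5 constants.
The Herbrand universe is {c4, c0, c1, c3, c2}, which is finite with 5 elements.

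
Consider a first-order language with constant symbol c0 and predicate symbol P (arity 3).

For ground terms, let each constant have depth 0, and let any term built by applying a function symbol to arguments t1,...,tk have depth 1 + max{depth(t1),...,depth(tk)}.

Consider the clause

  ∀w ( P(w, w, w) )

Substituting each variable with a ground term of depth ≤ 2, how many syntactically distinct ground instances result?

Ground terms of depth ≤ 2:
  With no function symbols every ground term is a constant, so there is exactly 1 ground term at every depth bound.
  N_0 = 1
  N_1 = 1
  N_2 = 1
So there is exactly 1 ground term available for substitution.
The variable w ranges independently over the available ground terms, and distinct assignments produce distinct instances.
Number of ground instances = 1.

1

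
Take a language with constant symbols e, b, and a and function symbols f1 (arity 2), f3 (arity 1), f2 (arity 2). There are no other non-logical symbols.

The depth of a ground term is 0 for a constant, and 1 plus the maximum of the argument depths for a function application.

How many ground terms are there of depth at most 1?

Let N_k = |{terms of depth ≤ k}|. Then N_0 = 3 and N_k = 3 + N_{k-1}^2 + N_{k-1} + N_{k-1}^2 for k ≥ 1 (one summand per function symbol, arity giving the exponent).
N_0 = 3
N_1 = 3 + 3^2 + 3 + 3^2 = 24

24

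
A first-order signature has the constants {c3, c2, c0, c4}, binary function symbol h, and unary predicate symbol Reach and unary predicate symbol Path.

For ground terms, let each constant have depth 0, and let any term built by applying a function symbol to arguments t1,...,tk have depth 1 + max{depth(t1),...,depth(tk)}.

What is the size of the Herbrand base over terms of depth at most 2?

First count ground terms of depth ≤ 2.
If N_k denotes the number of depth-≤k ground terms, the 4 constants give N_0 = 4, and each function symbol of arity r contributes N_{k-1}^r new terms at level k: N_k = 4 + N_{k-1}^2.
N_0 = 4
N_1 = 4 + 4^2 = 20
N_2 = 4 + 20^2 = 404
So |H| = 404.
A ground atom is a predicate applied to a tuple of terms from H, so the count is the sum over predicates of |H|^arity:
  Reach: 404;  Path: 404
Total ground atoms: 404 + 404 = 808.

808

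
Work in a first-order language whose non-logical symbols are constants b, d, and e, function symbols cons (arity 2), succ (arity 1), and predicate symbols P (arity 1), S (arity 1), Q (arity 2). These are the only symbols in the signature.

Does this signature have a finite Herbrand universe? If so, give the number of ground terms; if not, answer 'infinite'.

infinite

The signature has at least one function symbol (cons, arity 2) and at least one constant (b).
Iterating cons gives infinitely many distinct ground terms: b, cons(b, b), cons(cons(b, b), cons(b, b)), ...
So the Herbrand universe is infinite.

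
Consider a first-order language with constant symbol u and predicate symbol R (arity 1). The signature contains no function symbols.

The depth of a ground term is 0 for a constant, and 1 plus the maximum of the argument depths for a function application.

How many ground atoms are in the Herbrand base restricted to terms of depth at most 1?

1

First count ground terms of depth ≤ 1.
With no function symbols every ground term is a constant, so there is exactly 1 ground term at every depth bound.
N_0 = 1
N_1 = 1
So |H| = 1.
Each predicate of arity r yields |H|^r ground atoms (one per choice of an r-tuple from H):
  R: 1
Total ground atoms: 1.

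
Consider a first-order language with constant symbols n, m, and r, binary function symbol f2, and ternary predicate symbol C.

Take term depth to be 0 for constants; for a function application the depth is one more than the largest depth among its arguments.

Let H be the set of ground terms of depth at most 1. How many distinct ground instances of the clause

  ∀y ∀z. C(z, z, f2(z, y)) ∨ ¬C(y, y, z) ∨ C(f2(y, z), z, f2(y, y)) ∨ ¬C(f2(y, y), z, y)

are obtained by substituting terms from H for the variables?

144

Ground terms of depth ≤ 1:
  Write N_k for the number of ground terms of depth ≤ k. A term of depth ≤ k is either a constant or a function symbol applied to arguments of depth ≤ k−1, so N_k = 3 + N_{k-1}^2.
  N_0 = 3
  N_1 = 3 + 3^2 = 12
So there are 12 ground terms available for substitution.
There are 2 variables to instantiate (y, z), each occurring in at least one literal, so different choices give different ground instances.
Number of ground instances = 12^2 = 144.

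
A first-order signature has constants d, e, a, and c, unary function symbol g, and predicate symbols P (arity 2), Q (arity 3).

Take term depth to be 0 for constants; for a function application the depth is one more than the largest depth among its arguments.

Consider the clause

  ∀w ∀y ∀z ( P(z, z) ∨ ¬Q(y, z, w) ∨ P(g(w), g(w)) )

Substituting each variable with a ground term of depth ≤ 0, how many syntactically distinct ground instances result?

Ground terms of depth ≤ 0:
  Let N_k = |{terms of depth ≤ k}|. Then N_0 = 4 and N_k = 4 + N_{k-1} for k ≥ 1 (one summand per function symbol, arity giving the exponent).
  N_0 = 4
  Explicitly: d, e, a, c.
So there are 4 ground terms available for substitution.
There are 3 variables to instantiate (w, y, z), each occurring in at least one literal, so different choices give different ground instances.
Number of ground instances = 4^3 = 64.

64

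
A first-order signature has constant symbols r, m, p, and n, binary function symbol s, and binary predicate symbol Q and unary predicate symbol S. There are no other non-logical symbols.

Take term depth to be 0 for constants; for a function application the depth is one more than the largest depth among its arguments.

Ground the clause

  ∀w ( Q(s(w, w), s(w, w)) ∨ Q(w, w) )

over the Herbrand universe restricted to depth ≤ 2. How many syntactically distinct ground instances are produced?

Ground terms of depth ≤ 2:
  Count level by level. With function symbols s/2, the terms of depth ≤ k are the 4 constants together with each function applied to depth-≤(k−1) tuples, so N_k = 4 + N_{k-1}^2.
  N_0 = 4
  N_1 = 4 + 4^2 = 20
  N_2 = 4 + 20^2 = 404
So there are 404 ground terms available for substitution.
There is 1 variable to instantiate (w),  occurring in at least one literal, so different choices give different ground instances.
Number of ground instances = 404.

404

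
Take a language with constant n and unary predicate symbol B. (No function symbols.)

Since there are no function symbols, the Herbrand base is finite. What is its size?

1

With no function symbols, the Herbrand universe is just the 1 constant.
Ground atoms per predicate: B: 1.
Herbrand base size = 1 = 1.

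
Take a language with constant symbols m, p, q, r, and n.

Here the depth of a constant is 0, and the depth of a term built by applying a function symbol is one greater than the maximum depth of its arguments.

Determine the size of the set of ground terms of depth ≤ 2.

With no function symbols every ground term is a constant, so there are exactly 5 ground terms at every depth bound.
N_0 = 5
N_1 = 5
N_2 = 5

5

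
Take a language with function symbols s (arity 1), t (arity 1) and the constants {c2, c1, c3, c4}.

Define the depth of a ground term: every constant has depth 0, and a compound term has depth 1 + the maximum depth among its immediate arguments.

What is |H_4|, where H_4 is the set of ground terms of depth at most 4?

124

If N_k denotes the number of depth-≤k ground terms, the 4 constants give N_0 = 4, and each function symbol of arity r contributes N_{k-1}^r new terms at level k: N_k = 4 + N_{k-1} + N_{k-1}.
N_0 = 4
N_1 = 4 + 4 + 4 = 12
N_2 = 4 + 12 + 12 = 28
N_3 = 4 + 28 + 28 = 60
N_4 = 4 + 60 + 60 = 124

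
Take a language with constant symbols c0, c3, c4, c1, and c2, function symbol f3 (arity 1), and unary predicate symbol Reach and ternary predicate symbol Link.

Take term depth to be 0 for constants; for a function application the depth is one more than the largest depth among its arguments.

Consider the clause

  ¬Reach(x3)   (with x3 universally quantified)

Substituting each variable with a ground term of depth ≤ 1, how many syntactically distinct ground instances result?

Ground terms of depth ≤ 1:
  Write N_k for the number of ground terms of depth ≤ k. A term of depth ≤ k is either a constant or a function symbol applied to arguments of depth ≤ k−1, so N_k = 5 + N_{k-1}.
  N_0 = 5
  N_1 = 5 + 5 = 10
  Explicitly: c0, c3, c4, c1, c2, f3(c0), f3(c3), f3(c4), f3(c1), f3(c2).
So there are 10 ground terms available for substitution.
The body mentions the single quantified variable x3; since ground terms form a free algebra, no two substitutions collapse to the same formula.
Number of ground instances = 10.

10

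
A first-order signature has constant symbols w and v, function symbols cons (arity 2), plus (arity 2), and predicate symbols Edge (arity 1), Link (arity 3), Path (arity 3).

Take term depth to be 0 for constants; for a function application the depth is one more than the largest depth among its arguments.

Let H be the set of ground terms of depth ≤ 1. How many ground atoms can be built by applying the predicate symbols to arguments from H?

First count ground terms of depth ≤ 1.
Count level by level. With function symbols cons/2, plus/2, the terms of depth ≤ k are the 2 constants together with each function applied to depth-≤(k−1) tuples, so N_k = 2 + N_{k-1}^2 + N_{k-1}^2.
N_0 = 2
N_1 = 2 + 2^2 + 2^2 = 10
Explicitly: w, v, cons(w, w), cons(w, v), cons(v, w), cons(v, v), plus(w, w), plus(w, v), plus(v, w), plus(v, v).
So |H| = 10.
Each predicate of arity r yields |H|^r ground atoms (one per choice of an r-tuple from H):
  Edge: 10;  Link: 10^3 = 1000;  Path: 10^3 = 1000
Total ground atoms: 10 + 1000 + 1000 = 2010.

2010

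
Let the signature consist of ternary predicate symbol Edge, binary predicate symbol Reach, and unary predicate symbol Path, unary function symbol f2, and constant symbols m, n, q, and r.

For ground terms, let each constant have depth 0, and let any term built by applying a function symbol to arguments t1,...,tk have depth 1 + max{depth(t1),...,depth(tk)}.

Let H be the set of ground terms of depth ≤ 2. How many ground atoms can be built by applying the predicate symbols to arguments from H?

1884

First count ground terms of depth ≤ 2.
Let N_k count ground terms of depth at most k. Each non-constant term of depth ≤ k is some function symbol applied to depth-≤(k−1) arguments, giving N_k = 4 + N_{k-1}.
N_0 = 4
N_1 = 4 + 4 = 8
N_2 = 4 + 8 = 12
So |H| = 12.
A ground atom is a predicate applied to a tuple of terms from H, so the count is the sum over predicates of |H|^arity:
  Edge: 12^3 = 1728;  Reach: 12^2 = 144;  Path: 12
Total ground atoms: 1728 + 144 + 12 = 1884.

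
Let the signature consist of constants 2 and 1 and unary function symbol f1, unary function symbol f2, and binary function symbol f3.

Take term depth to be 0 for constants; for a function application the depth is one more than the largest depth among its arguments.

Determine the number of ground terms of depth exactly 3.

If N_k denotes the number of depth-≤k ground terms, the 2 constants give N_0 = 2, and each function symbol of arity r contributes N_{k-1}^r new terms at level k: N_k = 2 + N_{k-1} + N_{k-1} + N_{k-1}^2.
N_0 = 2
N_1 = 2 + 2 + 2 + 2^2 = 10
N_2 = 2 + 10 + 10 + 10^2 = 122
N_3 = 2 + 122 + 122 + 122^2 = 15130
Terms of depth exactly 3: N_3 − N_2 = 15130 − 122 = 15008.

15008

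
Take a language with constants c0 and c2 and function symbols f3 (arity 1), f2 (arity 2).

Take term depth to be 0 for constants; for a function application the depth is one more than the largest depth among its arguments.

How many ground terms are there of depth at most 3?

Let N_k count ground terms of depth at most k. Each non-constant term of depth ≤ k is some function symbol applied to depth-≤(k−1) arguments, giving N_k = 2 + N_{k-1} + N_{k-1}^2.
N_0 = 2
N_1 = 2 + 2 + 2^2 = 8
N_2 = 2 + 8 + 8^2 = 74
N_3 = 2 + 74 + 74^2 = 5552

5552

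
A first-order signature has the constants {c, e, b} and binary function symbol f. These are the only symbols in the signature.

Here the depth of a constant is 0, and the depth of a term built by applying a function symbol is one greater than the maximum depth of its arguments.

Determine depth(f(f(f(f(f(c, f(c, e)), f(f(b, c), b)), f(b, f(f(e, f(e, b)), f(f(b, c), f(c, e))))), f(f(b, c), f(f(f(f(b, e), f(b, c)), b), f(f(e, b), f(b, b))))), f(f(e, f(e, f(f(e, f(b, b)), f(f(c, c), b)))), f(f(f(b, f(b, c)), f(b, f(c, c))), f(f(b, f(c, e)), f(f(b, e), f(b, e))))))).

7

depth(f(c, e)) = 1 + max(0, 0) = 1
depth(f(c, f(c, e))) = 1 + max(0, 1) = 2
depth(f(b, c)) = 1 + max(0, 0) = 1
depth(f(f(b, c), b)) = 1 + max(1, 0) = 2
depth(f(f(c, f(c, e)), f(f(b, c), b))) = 1 + max(2, 2) = 3
depth(f(e, b)) = 1 + max(0, 0) = 1
depth(f(e, f(e, b))) = 1 + max(0, 1) = 2
depth(f(f(b, c), f(c, e))) = 1 + max(1, 1) = 2
depth(f(f(e, f(e, b)), f(f(b, c), f(c, e)))) = 1 + max(2, 2) = 3
depth(f(b, f(f(e, f(e, b)), f(f(b, c), f(c, e))))) = 1 + max(0, 3) = 4
depth(f(f(f(c, f(c, e)), f(f(b, c), b)), f(b, f(f(e, f(e, b)), f(f(b, c), f(c, e)))))) = 1 + max(3, 4) = 5
depth(f(b, e)) = 1 + max(0, 0) = 1
depth(f(f(b, e), f(b, c))) = 1 + max(1, 1) = 2
depth(f(f(f(b, e), f(b, c)), b)) = 1 + max(2, 0) = 3
depth(f(b, b)) = 1 + max(0, 0) = 1
depth(f(f(e, b), f(b, b))) = 1 + max(1, 1) = 2
depth(f(f(f(f(b, e), f(b, c)), b), f(f(e, b), f(b, b)))) = 1 + max(3, 2) = 4
depth(f(f(b, c), f(f(f(f(b, e), f(b, c)), b), f(f(e, b), f(b, b))))) = 1 + max(1, 4) = 5
depth(f(f(f(f(c, f(c, e)), f(f(b, c), b)), f(b, f(f(e, f(e, b)), f(f(b, c), f(c, e))))), f(f(b, c), f(f(f(f(b, e), f(b, c)), b), f(f(e, b), f(b, b)))))) = 1 + max(5, 5) = 6
depth(f(e, f(b, b))) = 1 + max(0, 1) = 2
depth(f(c, c)) = 1 + max(0, 0) = 1
depth(f(f(c, c), b)) = 1 + max(1, 0) = 2
depth(f(f(e, f(b, b)), f(f(c, c), b))) = 1 + max(2, 2) = 3
depth(f(e, f(f(e, f(b, b)), f(f(c, c), b)))) = 1 + max(0, 3) = 4
depth(f(e, f(e, f(f(e, f(b, b)), f(f(c, c), b))))) = 1 + max(0, 4) = 5
depth(f(b, f(b, c))) = 1 + max(0, 1) = 2
depth(f(b, f(c, c))) = 1 + max(0, 1) = 2
depth(f(f(b, f(b, c)), f(b, f(c, c)))) = 1 + max(2, 2) = 3
depth(f(b, f(c, e))) = 1 + max(0, 1) = 2
depth(f(f(b, e), f(b, e))) = 1 + max(1, 1) = 2
depth(f(f(b, f(c, e)), f(f(b, e), f(b, e)))) = 1 + max(2, 2) = 3
depth(f(f(f(b, f(b, c)), f(b, f(c, c))), f(f(b, f(c, e)), f(f(b, e), f(b, e))))) = 1 + max(3, 3) = 4
depth(f(f(e, f(e, f(f(e, f(b, b)), f(f(c, c), b)))), f(f(f(b, f(b, c)), f(b, f(c, c))), f(f(b, f(c, e)), f(f(b, e), f(b, e)))))) = 1 + max(5, 4) = 6
depth(f(f(f(f(f(c, f(c, e)), f(f(b, c), b)), f(b, f(f(e, f(e, b)), f(f(b, c), f(c, e))))), f(f(b, c), f(f(f(f(b, e), f(b, c)), b), f(f(e, b), f(b, b))))), f(f(e, f(e, f(f(e, f(b, b)), f(f(c, c), b)))), f(f(f(b, f(b, c)), f(b, f(c, c))), f(f(b, f(c, e)), f(f(b, e), f(b, e))))))) = 1 + max(6, 6) = 7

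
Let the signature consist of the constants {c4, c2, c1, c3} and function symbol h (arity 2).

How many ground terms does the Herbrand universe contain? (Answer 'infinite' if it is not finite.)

The signature has at least one function symbol (h, arity 2) and at least one constant (c4).
Iterating h gives infinitely many distinct ground terms: c4, h(c4, c4), h(h(c4, c4), h(c4, c4)), ...
So the Herbrand universe is infinite.

infinite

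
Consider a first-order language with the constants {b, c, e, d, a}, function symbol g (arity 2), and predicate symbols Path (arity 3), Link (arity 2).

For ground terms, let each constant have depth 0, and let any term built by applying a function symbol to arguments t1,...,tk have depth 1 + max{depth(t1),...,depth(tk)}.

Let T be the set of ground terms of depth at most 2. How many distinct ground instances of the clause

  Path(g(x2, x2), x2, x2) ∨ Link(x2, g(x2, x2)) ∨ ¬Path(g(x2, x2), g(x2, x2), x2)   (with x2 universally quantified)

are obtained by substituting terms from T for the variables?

Ground terms of depth ≤ 2:
  Let N_k count ground terms of depth at most k. Each non-constant term of depth ≤ k is some function symbol applied to depth-≤(k−1) arguments, giving N_k = 5 + N_{k-1}^2.
  N_0 = 5
  N_1 = 5 + 5^2 = 30
  N_2 = 5 + 30^2 = 905
So there are 905 ground terms available for substitution.
The clause has 1 distinct variable (x2), which appears in the body. In the free term algebra distinct substitutions yield syntactically distinct ground instances.
Number of ground instances = 905.

905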